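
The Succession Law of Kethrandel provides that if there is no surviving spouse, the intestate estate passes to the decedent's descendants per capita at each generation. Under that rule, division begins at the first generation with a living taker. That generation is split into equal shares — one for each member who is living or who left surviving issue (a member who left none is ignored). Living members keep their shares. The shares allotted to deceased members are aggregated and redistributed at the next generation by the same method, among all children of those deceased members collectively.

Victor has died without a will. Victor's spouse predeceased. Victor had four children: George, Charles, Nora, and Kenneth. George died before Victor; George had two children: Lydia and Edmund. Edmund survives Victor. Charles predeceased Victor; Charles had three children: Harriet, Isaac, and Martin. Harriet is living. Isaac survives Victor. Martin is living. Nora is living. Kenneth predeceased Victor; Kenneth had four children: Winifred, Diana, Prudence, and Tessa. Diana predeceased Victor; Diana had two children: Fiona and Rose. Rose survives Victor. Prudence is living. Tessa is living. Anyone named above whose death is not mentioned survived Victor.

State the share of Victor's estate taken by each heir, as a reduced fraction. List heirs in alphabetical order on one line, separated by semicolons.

There is no surviving spouse, so the entire estate passes to Victor's descendants per capita at each generation.
At generation 1 (George, Charles, Nora, Kenneth) there are 4 shares of (1)/4 = 1/4 each.
Living: Nora — each takes 1/4.
Deceased: George, Charles, and Kenneth. Their combined 3/4 is pooled and carried to generation 2.
At generation 2 (Lydia, Edmund, Harriet, Isaac, Martin, Winifred, Diana, Prudence, Tessa) there are 9 shares of (3/4)/9 = 1/12 each.
Living: Lydia, Edmund, Harriet, Isaac, Martin, Winifred, Prudence, and Tessa — each takes 1/12.
Deceased: Diana. That 1/12 share is carried to generation 3.
At generation 3 (Fiona, Rose) there are 2 shares of (1/12)/2 = 1/24 each.
Living: Fiona and Rose — each takes 1/24.

Edmund 1/12; Fiona 1/24; Harriet 1/12; Isaac 1/12; Lydia 1/12; Martin 1/12; Nora 1/4; Prudence 1/12; Rose 1/24; Tessa 1/12; Winifred 1/12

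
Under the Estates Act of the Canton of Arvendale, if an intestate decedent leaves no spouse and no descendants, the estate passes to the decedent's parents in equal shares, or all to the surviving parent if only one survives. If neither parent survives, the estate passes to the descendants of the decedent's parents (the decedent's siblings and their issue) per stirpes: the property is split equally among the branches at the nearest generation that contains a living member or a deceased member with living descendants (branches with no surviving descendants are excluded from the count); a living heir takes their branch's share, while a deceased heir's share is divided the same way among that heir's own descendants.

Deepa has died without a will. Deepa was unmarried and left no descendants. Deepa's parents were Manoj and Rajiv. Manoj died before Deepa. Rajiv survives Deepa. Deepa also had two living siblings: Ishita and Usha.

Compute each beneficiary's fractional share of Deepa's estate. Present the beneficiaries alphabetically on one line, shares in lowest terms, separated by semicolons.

Rajiv 1

Only one parent, Rajiv, survives, so Rajiv takes the entire estate. The siblings take nothing because a surviving parent has priority.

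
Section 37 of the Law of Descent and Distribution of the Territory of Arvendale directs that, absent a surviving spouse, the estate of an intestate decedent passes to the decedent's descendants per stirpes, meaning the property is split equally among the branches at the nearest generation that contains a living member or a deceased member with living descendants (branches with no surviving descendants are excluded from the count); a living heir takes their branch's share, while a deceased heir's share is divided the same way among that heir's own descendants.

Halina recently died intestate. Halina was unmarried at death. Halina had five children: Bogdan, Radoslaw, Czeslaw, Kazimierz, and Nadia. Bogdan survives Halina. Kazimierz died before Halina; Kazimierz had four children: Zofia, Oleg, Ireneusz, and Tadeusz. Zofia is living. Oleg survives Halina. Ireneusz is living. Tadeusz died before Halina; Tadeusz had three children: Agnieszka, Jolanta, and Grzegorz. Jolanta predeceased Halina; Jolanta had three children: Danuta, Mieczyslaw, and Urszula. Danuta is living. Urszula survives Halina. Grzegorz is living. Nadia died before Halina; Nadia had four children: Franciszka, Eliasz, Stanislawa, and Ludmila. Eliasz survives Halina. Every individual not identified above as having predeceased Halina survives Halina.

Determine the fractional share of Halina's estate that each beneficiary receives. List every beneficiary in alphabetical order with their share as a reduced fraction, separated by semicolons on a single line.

There is no surviving spouse, so the entire estate passes to Halina's descendants per stirpes.
The estate is divided into 5 equal shares of 1/5 among Bogdan, Radoslaw, Czeslaw, Kazimierz, Nadia.
Bogdan is living and takes 1/5.
Radoslaw is living and takes 1/5.
Czeslaw is living and takes 1/5.
Kazimierz predeceased; the 1/5 allotted to Kazimierz's branch passes to Kazimierz's issue by representation.
The 1/5 is divided into 4 equal shares of 1/20 among Zofia, Oleg, Ireneusz, Tadeusz.
Zofia is living and takes 1/20.
Oleg is living and takes 1/20.
Ireneusz is living and takes 1/20.
Tadeusz predeceased; the 1/20 allotted to Tadeusz's branch passes to Tadeusz's issue by representation.
The 1/20 is divided into 3 equal shares of 1/60 among Agnieszka, Jolanta, Grzegorz.
Agnieszka is living and takes 1/60.
Jolanta predeceased; the 1/60 allotted to Jolanta's branch passes to Jolanta's issue by representation.
The 1/60 is divided into 3 equal shares of 1/180 among Danuta, Mieczyslaw, Urszula.
Danuta is living and takes 1/180.
Mieczyslaw is living and takes 1/180.
Urszula is living and takes 1/180.
Grzegorz is living and takes 1/60.
Nadia predeceased; the 1/5 allotted to Nadia's branch passes to Nadia's issue by representation.
The 1/5 is divided into 4 equal shares of 1/20 among Franciszka, Eliasz, Stanislawa, Ludmila.
Franciszka is living and takes 1/20.
Eliasz is living and takes 1/20.
Stanislawa is living and takes 1/20.
Ludmila is living and takes 1/20.

Agnieszka 1/60; Bogdan 1/5; Czeslaw 1/5; Danuta 1/180; Eliasz 1/20; Franciszka 1/20; Grzegorz 1/60; Ireneusz 1/20; Ludmila 1/20; Mieczyslaw 1/180; Oleg 1/20; Radoslaw 1/5; Stanislawa 1/20; Urszula 1/180; Zofia 1/20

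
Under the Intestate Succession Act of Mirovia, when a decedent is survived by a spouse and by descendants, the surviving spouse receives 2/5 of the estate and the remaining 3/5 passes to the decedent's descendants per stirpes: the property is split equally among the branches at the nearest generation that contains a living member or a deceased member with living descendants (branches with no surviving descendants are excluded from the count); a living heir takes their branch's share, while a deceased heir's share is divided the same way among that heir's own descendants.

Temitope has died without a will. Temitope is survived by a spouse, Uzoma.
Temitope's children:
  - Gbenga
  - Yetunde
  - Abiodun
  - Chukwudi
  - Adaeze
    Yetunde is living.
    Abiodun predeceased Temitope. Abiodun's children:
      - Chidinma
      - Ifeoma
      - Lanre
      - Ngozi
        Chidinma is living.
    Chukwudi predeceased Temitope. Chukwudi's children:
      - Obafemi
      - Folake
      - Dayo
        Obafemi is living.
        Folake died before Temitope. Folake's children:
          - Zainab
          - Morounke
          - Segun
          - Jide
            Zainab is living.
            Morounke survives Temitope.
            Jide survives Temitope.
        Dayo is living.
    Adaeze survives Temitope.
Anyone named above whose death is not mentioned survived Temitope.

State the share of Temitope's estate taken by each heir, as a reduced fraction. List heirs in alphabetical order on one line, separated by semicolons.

Adaeze 3/25; Chidinma 3/100; Dayo 1/25; Gbenga 3/25; Ifeoma 3/100; Jide 1/100; Lanre 3/100; Morounke 1/100; Ngozi 3/100; Obafemi 1/25; Segun 1/100; Uzoma 2/5; Yetunde 3/25; Zainab 1/100

Uzoma, as surviving spouse, takes 2/5.
The remaining 3/5 passes to Temitope's descendants per stirpes.
The 3/5 is divided into 5 equal shares of 3/25 among Gbenga, Yetunde, Abiodun, Chukwudi, Adaeze.
Gbenga is living and takes 3/25.
Yetunde is living and takes 3/25.
Abiodun predeceased; the 3/25 allotted to Abiodun's branch passes to Abiodun's issue by representation.
The 3/25 is divided into 4 equal shares of 3/100 among Chidinma, Ifeoma, Lanre, Ngozi.
Chidinma is living and takes 3/100.
Ifeoma is living and takes 3/100.
Lanre is living and takes 3/100.
Ngozi is living and takes 3/100.
Chukwudi predeceased; the 3/25 allotted to Chukwudi's branch passes to Chukwudi's issue by representation.
The 3/25 is divided into 3 equal shares of 1/25 among Obafemi, Folake, Dayo.
Obafemi is living and takes 1/25.
Folake predeceased; the 1/25 allotted to Folake's branch passes to Folake's issue by representation.
The 1/25 is divided into 4 equal shares of 1/100 among Zainab, Morounke, Segun, Jide.
Zainab is living and takes 1/100.
Morounke is living and takes 1/100.
Segun is living and takes 1/100.
Jide is living and takes 1/100.
Dayo is living and takes 1/25.
Adaeze is living and takes 3/25.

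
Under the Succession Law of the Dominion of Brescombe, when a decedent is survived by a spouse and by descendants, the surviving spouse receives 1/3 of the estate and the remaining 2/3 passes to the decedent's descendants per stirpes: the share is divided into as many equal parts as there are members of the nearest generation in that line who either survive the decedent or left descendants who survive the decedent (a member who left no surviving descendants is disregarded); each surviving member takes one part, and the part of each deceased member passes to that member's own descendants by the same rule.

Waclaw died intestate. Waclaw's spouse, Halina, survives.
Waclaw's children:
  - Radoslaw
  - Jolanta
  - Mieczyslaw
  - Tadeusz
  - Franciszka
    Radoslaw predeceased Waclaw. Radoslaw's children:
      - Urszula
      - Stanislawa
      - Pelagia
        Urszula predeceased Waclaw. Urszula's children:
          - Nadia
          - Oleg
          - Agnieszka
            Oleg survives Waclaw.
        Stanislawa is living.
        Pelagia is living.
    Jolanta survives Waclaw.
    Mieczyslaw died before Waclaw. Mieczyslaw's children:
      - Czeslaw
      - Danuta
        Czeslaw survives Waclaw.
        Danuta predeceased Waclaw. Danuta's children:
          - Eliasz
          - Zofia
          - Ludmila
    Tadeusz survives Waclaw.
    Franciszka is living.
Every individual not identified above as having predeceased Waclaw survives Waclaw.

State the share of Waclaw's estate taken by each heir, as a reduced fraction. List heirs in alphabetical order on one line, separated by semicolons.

Agnieszka 2/135; Czeslaw 1/15; Eliasz 1/45; Franciszka 2/15; Halina 1/3; Jolanta 2/15; Ludmila 1/45; Nadia 2/135; Oleg 2/135; Pelagia 2/45; Stanislawa 2/45; Tadeusz 2/15; Zofia 1/45

Halina, as surviving spouse, takes 1/3.
The remaining 2/3 passes to Waclaw's descendants per stirpes.
The 2/3 is divided into 5 equal shares of 2/15 among Radoslaw, Jolanta, Mieczyslaw, Tadeusz, Franciszka.
Radoslaw predeceased; the 2/15 allotted to Radoslaw's branch passes to Radoslaw's issue by representation.
The 2/15 is divided into 3 equal shares of 2/45 among Urszula, Stanislawa, Pelagia.
Urszula predeceased; the 2/45 allotted to Urszula's branch passes to Urszula's issue by representation.
The 2/45 is divided into 3 equal shares of 2/135 among Nadia, Oleg, Agnieszka.
Nadia is living and takes 2/135.
Oleg is living and takes 2/135.
Agnieszka is living and takes 2/135.
Stanislawa is living and takes 2/45.
Pelagia is living and takes 2/45.
Jolanta is living and takes 2/15.
Mieczyslaw predeceased; the 2/15 allotted to Mieczyslaw's branch passes to Mieczyslaw's issue by representation.
The 2/15 is divided into 2 equal shares of 1/15 among Czeslaw, Danuta.
Czeslaw is living and takes 1/15.
Danuta predeceased; the 1/15 allotted to Danuta's branch passes to Danuta's issue by representation.
The 1/15 is divided into 3 equal shares of 1/45 among Eliasz, Zofia, Ludmila.
Eliasz is living and takes 1/45.
Zofia is living and takes 1/45.
Ludmila is living and takes 1/45.
Tadeusz is living and takes 2/15.
Franciszka is living and takes 2/15.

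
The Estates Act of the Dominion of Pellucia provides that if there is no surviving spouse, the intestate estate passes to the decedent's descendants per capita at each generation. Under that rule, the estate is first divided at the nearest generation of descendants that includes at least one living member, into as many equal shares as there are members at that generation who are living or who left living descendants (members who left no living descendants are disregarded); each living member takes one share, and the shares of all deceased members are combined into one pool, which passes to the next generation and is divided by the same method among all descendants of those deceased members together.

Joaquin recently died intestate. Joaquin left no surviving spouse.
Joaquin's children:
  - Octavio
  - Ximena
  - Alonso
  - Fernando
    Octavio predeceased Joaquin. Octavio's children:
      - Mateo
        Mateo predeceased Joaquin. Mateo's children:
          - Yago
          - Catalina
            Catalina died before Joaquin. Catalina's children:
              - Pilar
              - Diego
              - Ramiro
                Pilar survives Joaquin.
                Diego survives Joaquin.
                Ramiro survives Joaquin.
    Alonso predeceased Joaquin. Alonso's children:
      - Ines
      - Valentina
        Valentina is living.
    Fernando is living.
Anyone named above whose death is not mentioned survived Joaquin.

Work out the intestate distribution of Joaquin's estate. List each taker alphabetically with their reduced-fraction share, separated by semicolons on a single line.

Diego 1/36; Fernando 1/4; Ines 1/6; Pilar 1/36; Ramiro 1/36; Valentina 1/6; Ximena 1/4; Yago 1/12

There is no surviving spouse, so the entire estate passes to Joaquin's descendants per capita at each generation.
At generation 1 (Octavio, Ximena, Alonso, Fernando) there are 4 shares of (1)/4 = 1/4 each.
Living: Ximena and Fernando — each takes 1/4.
Deceased: Octavio and Alonso. Their combined 1/2 is pooled and carried to generation 2.
At generation 2 (Mateo, Ines, Valentina) there are 3 shares of (1/2)/3 = 1/6 each.
Living: Ines and Valentina — each takes 1/6.
Deceased: Mateo. That 1/6 share is carried to generation 3.
At generation 3 (Yago, Catalina) there are 2 shares of (1/6)/2 = 1/12 each.
Living: Yago — each takes 1/12.
Deceased: Catalina. That 1/12 share is carried to generation 4.
At generation 4 (Pilar, Diego, Ramiro) there are 3 shares of (1/12)/3 = 1/36 each.
Living: Pilar, Diego, and Ramiro — each takes 1/36.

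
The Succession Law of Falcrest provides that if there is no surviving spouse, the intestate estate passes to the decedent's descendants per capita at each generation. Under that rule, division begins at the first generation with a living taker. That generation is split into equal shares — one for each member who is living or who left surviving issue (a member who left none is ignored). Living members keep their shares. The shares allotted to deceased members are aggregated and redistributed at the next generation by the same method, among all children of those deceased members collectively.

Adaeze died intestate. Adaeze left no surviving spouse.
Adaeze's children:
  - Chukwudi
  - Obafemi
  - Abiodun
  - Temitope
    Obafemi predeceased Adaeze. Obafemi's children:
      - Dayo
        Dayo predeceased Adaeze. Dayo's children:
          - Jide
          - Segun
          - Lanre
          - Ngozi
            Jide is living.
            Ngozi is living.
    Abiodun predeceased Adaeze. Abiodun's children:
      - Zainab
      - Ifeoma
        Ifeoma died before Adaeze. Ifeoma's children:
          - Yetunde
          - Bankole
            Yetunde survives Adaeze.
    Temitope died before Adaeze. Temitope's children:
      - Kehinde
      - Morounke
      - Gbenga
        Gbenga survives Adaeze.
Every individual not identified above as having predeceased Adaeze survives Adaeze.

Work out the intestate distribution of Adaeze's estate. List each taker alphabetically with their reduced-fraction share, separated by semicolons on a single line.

Bankole 1/24; Chukwudi 1/4; Gbenga 1/8; Jide 1/24; Kehinde 1/8; Lanre 1/24; Morounke 1/8; Ngozi 1/24; Segun 1/24; Yetunde 1/24; Zainab 1/8

There is no surviving spouse, so the entire estate passes to Adaeze's descendants per capita at each generation.
At generation 1 (Chukwudi, Obafemi, Abiodun, Temitope) there are 4 shares of (1)/4 = 1/4 each.
Living: Chukwudi — each takes 1/4.
Deceased: Obafemi, Abiodun, and Temitope. Their combined 3/4 is pooled and carried to generation 2.
At generation 2 (Dayo, Zainab, Ifeoma, Kehinde, Morounke, Gbenga) there are 6 shares of (3/4)/6 = 1/8 each.
Living: Zainab, Kehinde, Morounke, and Gbenga — each takes 1/8.
Deceased: Dayo and Ifeoma. Their combined 1/4 is pooled and carried to generation 3.
At generation 3 (Jide, Segun, Lanre, Ngozi, Yetunde, Bankole) there are 6 shares of (1/4)/6 = 1/24 each.
Living: Jide, Segun, Lanre, Ngozi, Yetunde, and Bankole — each takes 1/24.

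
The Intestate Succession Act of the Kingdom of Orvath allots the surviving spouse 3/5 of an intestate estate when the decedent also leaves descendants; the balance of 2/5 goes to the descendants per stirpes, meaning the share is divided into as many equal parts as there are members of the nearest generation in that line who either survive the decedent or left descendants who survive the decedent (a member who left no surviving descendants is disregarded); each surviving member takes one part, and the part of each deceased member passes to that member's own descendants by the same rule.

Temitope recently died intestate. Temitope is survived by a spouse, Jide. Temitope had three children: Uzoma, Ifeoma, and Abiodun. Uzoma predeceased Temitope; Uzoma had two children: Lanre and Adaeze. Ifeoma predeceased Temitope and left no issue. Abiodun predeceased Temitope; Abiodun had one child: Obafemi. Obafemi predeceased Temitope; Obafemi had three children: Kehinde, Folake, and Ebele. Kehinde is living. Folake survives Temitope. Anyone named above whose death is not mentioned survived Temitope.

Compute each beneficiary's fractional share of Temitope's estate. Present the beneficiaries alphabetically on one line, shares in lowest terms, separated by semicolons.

Adaeze 1/10; Ebele 1/15; Folake 1/15; Jide 3/5; Kehinde 1/15; Lanre 1/10

Jide, as surviving spouse, takes 3/5.
The remaining 2/5 passes to Temitope's descendants per stirpes.
Ifeoma left no surviving issue, so that branch lapses and is disregarded.
The 2/5 is divided into 2 equal shares of 1/5 among Uzoma, Abiodun.
Uzoma predeceased; the 1/5 allotted to Uzoma's branch passes to Uzoma's issue by representation.
The 1/5 is divided into 2 equal shares of 1/10 among Lanre, Adaeze.
Lanre is living and takes 1/10.
Adaeze is living and takes 1/10.
Abiodun predeceased; the 1/5 allotted to Abiodun's branch passes to Abiodun's issue by representation.
Obafemi's line is the sole branch at this level, so the full 1/5 passes to Obafemi's issue by representation.
The 1/5 is divided into 3 equal shares of 1/15 among Kehinde, Folake, Ebele.
Kehinde is living and takes 1/15.
Folake is living and takes 1/15.
Ebele is living and takes 1/15.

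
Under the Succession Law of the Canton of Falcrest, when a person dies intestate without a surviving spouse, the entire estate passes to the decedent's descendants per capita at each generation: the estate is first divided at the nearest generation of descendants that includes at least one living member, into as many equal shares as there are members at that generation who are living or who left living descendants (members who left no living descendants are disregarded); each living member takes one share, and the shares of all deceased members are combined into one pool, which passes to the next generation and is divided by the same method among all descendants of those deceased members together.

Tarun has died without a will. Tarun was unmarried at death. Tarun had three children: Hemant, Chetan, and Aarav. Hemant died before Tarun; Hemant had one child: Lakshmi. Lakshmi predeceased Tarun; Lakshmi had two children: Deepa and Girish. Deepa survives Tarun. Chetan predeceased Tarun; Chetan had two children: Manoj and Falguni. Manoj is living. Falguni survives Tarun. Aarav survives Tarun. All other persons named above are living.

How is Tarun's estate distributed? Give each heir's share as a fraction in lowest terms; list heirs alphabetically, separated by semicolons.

Aarav 1/3; Deepa 1/9; Falguni 2/9; Girish 1/9; Manoj 2/9

There is no surviving spouse, so the entire estate passes to Tarun's descendants per capita at each generation.
At generation 1 (Hemant, Chetan, Aarav) there are 3 shares of (1)/3 = 1/3 each.
Living: Aarav — each takes 1/3.
Deceased: Hemant and Chetan. Their combined 2/3 is pooled and carried to generation 2.
At generation 2 (Lakshmi, Manoj, Falguni) there are 3 shares of (2/3)/3 = 2/9 each.
Living: Manoj and Falguni — each takes 2/9.
Deceased: Lakshmi. That 2/9 share is carried to generation 3.
At generation 3 (Deepa, Girish) there are 2 shares of (2/9)/2 = 1/9 each.
Living: Deepa and Girish — each takes 1/9.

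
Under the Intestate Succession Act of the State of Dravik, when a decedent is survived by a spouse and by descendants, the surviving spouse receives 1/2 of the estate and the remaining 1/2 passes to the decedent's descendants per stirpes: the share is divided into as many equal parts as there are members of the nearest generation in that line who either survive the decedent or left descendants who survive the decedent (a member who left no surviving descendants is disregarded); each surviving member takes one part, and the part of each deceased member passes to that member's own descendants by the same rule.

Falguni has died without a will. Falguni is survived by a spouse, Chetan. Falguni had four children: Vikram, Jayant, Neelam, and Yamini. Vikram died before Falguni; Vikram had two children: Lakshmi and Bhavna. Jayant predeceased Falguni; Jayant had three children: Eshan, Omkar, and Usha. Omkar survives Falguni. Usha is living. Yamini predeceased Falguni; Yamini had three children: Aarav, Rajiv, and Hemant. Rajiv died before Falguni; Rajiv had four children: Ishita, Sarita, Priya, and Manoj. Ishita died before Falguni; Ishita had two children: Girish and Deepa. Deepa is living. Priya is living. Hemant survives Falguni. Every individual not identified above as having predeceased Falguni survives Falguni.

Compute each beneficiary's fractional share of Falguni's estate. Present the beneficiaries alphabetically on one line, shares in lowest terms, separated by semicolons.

Chetan, as surviving spouse, takes 1/2.
The remaining 1/2 passes to Falguni's descendants per stirpes.
The 1/2 is divided into 4 equal shares of 1/8 among Vikram, Jayant, Neelam, Yamini.
Vikram predeceased; the 1/8 allotted to Vikram's branch passes to Vikram's issue by representation.
The 1/8 is divided into 2 equal shares of 1/16 among Lakshmi, Bhavna.
Lakshmi is living and takes 1/16.
Bhavna is living and takes 1/16.
Jayant predeceased; the 1/8 allotted to Jayant's branch passes to Jayant's issue by representation.
The 1/8 is divided into 3 equal shares of 1/24 among Eshan, Omkar, Usha.
Eshan is living and takes 1/24.
Omkar is living and takes 1/24.
Usha is living and takes 1/24.
Neelam is living and takes 1/8.
Yamini predeceased; the 1/8 allotted to Yamini's branch passes to Yamini's issue by representation.
The 1/8 is divided into 3 equal shares of 1/24 among Aarav, Rajiv, Hemant.
Aarav is living and takes 1/24.
Rajiv predeceased; the 1/24 allotted to Rajiv's branch passes to Rajiv's issue by representation.
The 1/24 is divided into 4 equal shares of 1/96 among Ishita, Sarita, Priya, Manoj.
Ishita predeceased; the 1/96 allotted to Ishita's branch passes to Ishita's issue by representation.
The 1/96 is divided into 2 equal shares of 1/192 among Girish, Deepa.
Girish is living and takes 1/192.
Deepa is living and takes 1/192.
Sarita is living and takes 1/96.
Priya is living and takes 1/96.
Manoj is living and takes 1/96.
Hemant is living and takes 1/24.

Aarav 1/24; Bhavna 1/16; Chetan 1/2; Deepa 1/192; Eshan 1/24; Girish 1/192; Hemant 1/24; Lakshmi 1/16; Manoj 1/96; Neelam 1/8; Omkar 1/24; Priya 1/96; Sarita 1/96; Usha 1/24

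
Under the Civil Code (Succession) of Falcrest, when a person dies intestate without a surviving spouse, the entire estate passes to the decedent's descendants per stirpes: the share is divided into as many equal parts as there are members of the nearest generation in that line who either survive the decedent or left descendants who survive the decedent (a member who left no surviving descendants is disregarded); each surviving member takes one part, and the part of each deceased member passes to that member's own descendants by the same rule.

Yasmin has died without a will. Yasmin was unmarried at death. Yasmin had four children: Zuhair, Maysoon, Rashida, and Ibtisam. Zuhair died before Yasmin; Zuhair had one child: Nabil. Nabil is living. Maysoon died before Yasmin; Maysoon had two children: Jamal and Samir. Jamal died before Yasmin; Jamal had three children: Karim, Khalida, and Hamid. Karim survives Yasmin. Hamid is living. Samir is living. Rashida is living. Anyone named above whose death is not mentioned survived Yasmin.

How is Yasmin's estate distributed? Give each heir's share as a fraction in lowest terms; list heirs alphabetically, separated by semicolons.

Hamid 1/24; Ibtisam 1/4; Karim 1/24; Khalida 1/24; Nabil 1/4; Rashida 1/4; Samir 1/8

There is no surviving spouse, so the entire estate passes to Yasmin's descendants per stirpes.
The estate is divided into 4 equal shares of 1/4 among Zuhair, Maysoon, Rashida, Ibtisam.
Zuhair predeceased; the 1/4 allotted to Zuhair's branch passes to Zuhair's issue by representation.
Nabil is the sole taker at this level and receives the full 1/4.
Maysoon predeceased; the 1/4 allotted to Maysoon's branch passes to Maysoon's issue by representation.
The 1/4 is divided into 2 equal shares of 1/8 among Jamal, Samir.
Jamal predeceased; the 1/8 allotted to Jamal's branch passes to Jamal's issue by representation.
The 1/8 is divided into 3 equal shares of 1/24 among Karim, Khalida, Hamid.
Karim is living and takes 1/24.
Khalida is living and takes 1/24.
Hamid is living and takes 1/24.
Samir is living and takes 1/8.
Rashida is living and takes 1/4.
Ibtisam is living and takes 1/4.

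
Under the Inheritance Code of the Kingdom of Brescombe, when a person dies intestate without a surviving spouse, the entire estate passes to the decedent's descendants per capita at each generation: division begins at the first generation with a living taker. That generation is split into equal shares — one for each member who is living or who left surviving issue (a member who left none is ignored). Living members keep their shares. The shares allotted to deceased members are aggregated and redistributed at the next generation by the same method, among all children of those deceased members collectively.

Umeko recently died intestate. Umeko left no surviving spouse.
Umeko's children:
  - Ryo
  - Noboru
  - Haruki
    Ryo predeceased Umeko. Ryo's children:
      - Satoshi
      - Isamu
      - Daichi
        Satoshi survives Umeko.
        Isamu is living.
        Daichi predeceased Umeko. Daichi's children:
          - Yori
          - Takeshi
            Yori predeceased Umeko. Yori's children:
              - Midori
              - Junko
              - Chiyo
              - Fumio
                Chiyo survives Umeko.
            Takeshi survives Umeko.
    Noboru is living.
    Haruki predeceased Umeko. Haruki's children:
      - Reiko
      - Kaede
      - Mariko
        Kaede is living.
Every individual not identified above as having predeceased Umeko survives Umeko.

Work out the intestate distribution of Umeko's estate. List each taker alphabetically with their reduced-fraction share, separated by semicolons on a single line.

Chiyo 1/72; Fumio 1/72; Isamu 1/9; Junko 1/72; Kaede 1/9; Mariko 1/9; Midori 1/72; Noboru 1/3; Reiko 1/9; Satoshi 1/9; Takeshi 1/18

There is no surviving spouse, so the entire estate passes to Umeko's descendants per capita at each generation.
At generation 1 (Ryo, Noboru, Haruki) there are 3 shares of (1)/3 = 1/3 each.
Living: Noboru — each takes 1/3.
Deceased: Ryo and Haruki. Their combined 2/3 is pooled and carried to generation 2.
At generation 2 (Satoshi, Isamu, Daichi, Reiko, Kaede, Mariko) there are 6 shares of (2/3)/6 = 1/9 each.
Living: Satoshi, Isamu, Reiko, Kaede, and Mariko — each takes 1/9.
Deceased: Daichi. That 1/9 share is carried to generation 3.
At generation 3 (Yori, Takeshi) there are 2 shares of (1/9)/2 = 1/18 each.
Living: Takeshi — each takes 1/18.
Deceased: Yori. That 1/18 share is carried to generation 4.
At generation 4 (Midori, Junko, Chiyo, Fumio) there are 4 shares of (1/18)/4 = 1/72 each.
Living: Midori, Junko, Chiyo, and Fumio — each takes 1/72.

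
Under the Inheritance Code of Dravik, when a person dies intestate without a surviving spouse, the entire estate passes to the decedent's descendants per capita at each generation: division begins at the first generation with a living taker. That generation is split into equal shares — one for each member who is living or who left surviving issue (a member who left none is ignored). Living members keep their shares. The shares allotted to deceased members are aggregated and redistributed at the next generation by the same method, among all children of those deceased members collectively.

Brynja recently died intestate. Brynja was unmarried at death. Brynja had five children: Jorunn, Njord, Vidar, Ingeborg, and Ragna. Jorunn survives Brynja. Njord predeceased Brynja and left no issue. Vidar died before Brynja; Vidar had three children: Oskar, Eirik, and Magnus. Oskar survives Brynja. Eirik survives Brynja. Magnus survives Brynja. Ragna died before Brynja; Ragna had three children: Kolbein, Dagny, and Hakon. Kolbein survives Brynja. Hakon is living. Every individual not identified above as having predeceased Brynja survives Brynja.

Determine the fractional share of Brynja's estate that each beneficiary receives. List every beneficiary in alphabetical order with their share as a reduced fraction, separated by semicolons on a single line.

Dagny 1/12; Eirik 1/12; Hakon 1/12; Ingeborg 1/4; Jorunn 1/4; Kolbein 1/12; Magnus 1/12; Oskar 1/12

There is no surviving spouse, so the entire estate passes to Brynja's descendants per capita at each generation.
At generation 1 (Jorunn, Vidar, Ingeborg, Ragna) there are 4 shares of (1)/4 = 1/4 each.
Living: Jorunn and Ingeborg — each takes 1/4.
Deceased: Vidar and Ragna. Their combined 1/2 is pooled and carried to generation 2.
At generation 2 (Oskar, Eirik, Magnus, Kolbein, Dagny, Hakon) there are 6 shares of (1/2)/6 = 1/12 each.
Living: Oskar, Eirik, Magnus, Kolbein, Dagny, and Hakon — each takes 1/12.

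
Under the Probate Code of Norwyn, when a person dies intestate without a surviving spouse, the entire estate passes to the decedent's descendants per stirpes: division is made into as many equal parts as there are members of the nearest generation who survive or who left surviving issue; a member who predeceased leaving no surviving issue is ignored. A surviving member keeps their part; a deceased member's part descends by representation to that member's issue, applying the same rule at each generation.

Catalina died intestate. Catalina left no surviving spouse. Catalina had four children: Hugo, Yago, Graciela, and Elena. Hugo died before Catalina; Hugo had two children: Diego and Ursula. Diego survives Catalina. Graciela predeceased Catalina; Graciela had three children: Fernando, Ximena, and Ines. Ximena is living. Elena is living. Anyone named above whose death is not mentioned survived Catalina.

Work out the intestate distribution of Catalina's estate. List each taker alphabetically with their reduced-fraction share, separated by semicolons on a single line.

Diego 1/8; Elena 1/4; Fernando 1/12; Ines 1/12; Ursula 1/8; Ximena 1/12; Yago 1/4

There is no surviving spouse, so the entire estate passes to Catalina's descendants per stirpes.
The estate is divided into 4 equal shares of 1/4 among Hugo, Yago, Graciela, Elena.
Hugo predeceased; the 1/4 allotted to Hugo's branch passes to Hugo's issue by representation.
The 1/4 is divided into 2 equal shares of 1/8 among Diego, Ursula.
Diego is living and takes 1/8.
Ursula is living and takes 1/8.
Yago is living and takes 1/4.
Graciela predeceased; the 1/4 allotted to Graciela's branch passes to Graciela's issue by representation.
The 1/4 is divided into 3 equal shares of 1/12 among Fernando, Ximena, Ines.
Fernando is living and takes 1/12.
Ximena is living and takes 1/12.
Ines is living and takes 1/12.
Elena is living and takes 1/4.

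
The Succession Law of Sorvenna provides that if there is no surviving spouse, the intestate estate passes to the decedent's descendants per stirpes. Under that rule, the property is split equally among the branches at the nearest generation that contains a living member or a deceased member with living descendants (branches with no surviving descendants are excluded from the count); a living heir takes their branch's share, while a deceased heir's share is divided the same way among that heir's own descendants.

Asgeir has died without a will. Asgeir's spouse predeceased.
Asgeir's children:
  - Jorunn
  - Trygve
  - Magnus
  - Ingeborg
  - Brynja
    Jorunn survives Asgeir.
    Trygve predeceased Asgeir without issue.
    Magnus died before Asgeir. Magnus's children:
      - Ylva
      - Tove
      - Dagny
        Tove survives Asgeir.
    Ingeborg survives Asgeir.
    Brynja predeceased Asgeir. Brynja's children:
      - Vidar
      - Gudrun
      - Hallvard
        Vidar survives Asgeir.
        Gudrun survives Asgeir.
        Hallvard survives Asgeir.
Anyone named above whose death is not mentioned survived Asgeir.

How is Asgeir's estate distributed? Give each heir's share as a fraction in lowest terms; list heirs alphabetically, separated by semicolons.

Dagny 1/12; Gudrun 1/12; Hallvard 1/12; Ingeborg 1/4; Jorunn 1/4; Tove 1/12; Vidar 1/12; Ylva 1/12

There is no surviving spouse, so the entire estate passes to Asgeir's descendants per stirpes.
Trygve left no surviving issue, so that branch lapses and is disregarded.
The estate is divided into 4 equal shares of 1/4 among Jorunn, Magnus, Ingeborg, Brynja.
Jorunn is living and takes 1/4.
Magnus predeceased; the 1/4 allotted to Magnus's branch passes to Magnus's issue by representation.
The 1/4 is divided into 3 equal shares of 1/12 among Ylva, Tove, Dagny.
Ylva is living and takes 1/12.
Tove is living and takes 1/12.
Dagny is living and takes 1/12.
Ingeborg is living and takes 1/4.
Brynja predeceased; the 1/4 allotted to Brynja's branch passes to Brynja's issue by representation.
The 1/4 is divided into 3 equal shares of 1/12 among Vidar, Gudrun, Hallvard.
Vidar is living and takes 1/12.
Gudrun is living and takes 1/12.
Hallvard is living and takes 1/12.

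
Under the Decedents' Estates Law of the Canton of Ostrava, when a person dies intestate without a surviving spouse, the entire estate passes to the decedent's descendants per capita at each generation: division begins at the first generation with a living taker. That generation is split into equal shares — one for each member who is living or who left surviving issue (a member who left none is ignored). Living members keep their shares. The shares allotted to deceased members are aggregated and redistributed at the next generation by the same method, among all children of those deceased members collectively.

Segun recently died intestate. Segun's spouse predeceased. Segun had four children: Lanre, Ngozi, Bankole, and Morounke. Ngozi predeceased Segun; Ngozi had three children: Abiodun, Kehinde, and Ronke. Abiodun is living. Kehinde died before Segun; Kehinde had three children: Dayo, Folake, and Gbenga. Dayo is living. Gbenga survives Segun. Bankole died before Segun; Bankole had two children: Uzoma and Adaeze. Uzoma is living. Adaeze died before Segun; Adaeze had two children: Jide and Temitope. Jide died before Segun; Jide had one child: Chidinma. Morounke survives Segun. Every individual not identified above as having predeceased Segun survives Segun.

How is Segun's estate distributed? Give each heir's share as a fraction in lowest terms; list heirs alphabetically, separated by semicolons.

Abiodun 1/10; Chidinma 1/25; Dayo 1/25; Folake 1/25; Gbenga 1/25; Lanre 1/4; Morounke 1/4; Ronke 1/10; Temitope 1/25; Uzoma 1/10

There is no surviving spouse, so the entire estate passes to Segun's descendants per capita at each generation.
At generation 1 (Lanre, Ngozi, Bankole, Morounke) there are 4 shares of (1)/4 = 1/4 each.
Living: Lanre and Morounke — each takes 1/4.
Deceased: Ngozi and Bankole. Their combined 1/2 is pooled and carried to generation 2.
At generation 2 (Abiodun, Kehinde, Ronke, Uzoma, Adaeze) there are 5 shares of (1/2)/5 = 1/10 each.
Living: Abiodun, Ronke, and Uzoma — each takes 1/10.
Deceased: Kehinde and Adaeze. Their combined 1/5 is pooled and carried to generation 3.
At generation 3 (Dayo, Folake, Gbenga, Jide, Temitope) there are 5 shares of (1/5)/5 = 1/25 each.
Living: Dayo, Folake, Gbenga, and Temitope — each takes 1/25.
Deceased: Jide. That 1/25 share is carried to generation 4.
At generation 4 (Chidinma) there are 1 shares of (1/25)/1 = 1/25 each.
Living: Chidinma — each takes 1/25.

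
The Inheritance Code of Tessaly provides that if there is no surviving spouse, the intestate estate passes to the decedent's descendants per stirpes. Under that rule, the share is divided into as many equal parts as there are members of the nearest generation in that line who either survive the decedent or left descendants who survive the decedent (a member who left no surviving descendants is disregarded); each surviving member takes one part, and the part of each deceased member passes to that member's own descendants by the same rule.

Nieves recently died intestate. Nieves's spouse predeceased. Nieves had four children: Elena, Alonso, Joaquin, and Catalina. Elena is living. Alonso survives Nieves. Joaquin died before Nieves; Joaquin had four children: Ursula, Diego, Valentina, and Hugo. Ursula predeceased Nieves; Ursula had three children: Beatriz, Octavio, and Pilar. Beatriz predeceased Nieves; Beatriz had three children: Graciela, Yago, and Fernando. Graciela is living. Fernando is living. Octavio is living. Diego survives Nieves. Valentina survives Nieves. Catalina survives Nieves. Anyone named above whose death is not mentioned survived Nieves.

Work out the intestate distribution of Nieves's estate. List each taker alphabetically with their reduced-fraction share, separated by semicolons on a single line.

There is no surviving spouse, so the entire estate passes to Nieves's descendants per stirpes.
The estate is divided into 4 equal shares of 1/4 among Elena, Alonso, Joaquin, Catalina.
Elena is living and takes 1/4.
Alonso is living and takes 1/4.
Joaquin predeceased; the 1/4 allotted to Joaquin's branch passes to Joaquin's issue by representation.
The 1/4 is divided into 4 equal shares of 1/16 among Ursula, Diego, Valentina, Hugo.
Ursula predeceased; the 1/16 allotted to Ursula's branch passes to Ursula's issue by representation.
The 1/16 is divided into 3 equal shares of 1/48 among Beatriz, Octavio, Pilar.
Beatriz predeceased; the 1/48 allotted to Beatriz's branch passes to Beatriz's issue by representation.
The 1/48 is divided into 3 equal shares of 1/144 among Graciela, Yago, Fernando.
Graciela is living and takes 1/144.
Yago is living and takes 1/144.
Fernando is living and takes 1/144.
Octavio is living and takes 1/48.
Pilar is living and takes 1/48.
Diego is living and takes 1/16.
Valentina is living and takes 1/16.
Hugo is living and takes 1/16.
Catalina is living and takes 1/4.

Alonso 1/4; Catalina 1/4; Diego 1/16; Elena 1/4; Fernando 1/144; Graciela 1/144; Hugo 1/16; Octavio 1/48; Pilar 1/48; Valentina 1/16; Yago 1/144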